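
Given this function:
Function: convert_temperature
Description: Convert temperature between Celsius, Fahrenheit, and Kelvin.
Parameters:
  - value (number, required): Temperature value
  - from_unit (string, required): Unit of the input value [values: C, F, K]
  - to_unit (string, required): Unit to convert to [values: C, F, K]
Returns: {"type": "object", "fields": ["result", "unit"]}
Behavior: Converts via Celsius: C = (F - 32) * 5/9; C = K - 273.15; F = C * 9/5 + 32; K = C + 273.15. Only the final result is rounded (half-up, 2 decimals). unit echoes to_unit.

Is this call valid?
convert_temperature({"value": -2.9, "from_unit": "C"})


Checking required parameters...
Missing required parameter: to_unit
Invalid - missing required parameter 'to_unit'


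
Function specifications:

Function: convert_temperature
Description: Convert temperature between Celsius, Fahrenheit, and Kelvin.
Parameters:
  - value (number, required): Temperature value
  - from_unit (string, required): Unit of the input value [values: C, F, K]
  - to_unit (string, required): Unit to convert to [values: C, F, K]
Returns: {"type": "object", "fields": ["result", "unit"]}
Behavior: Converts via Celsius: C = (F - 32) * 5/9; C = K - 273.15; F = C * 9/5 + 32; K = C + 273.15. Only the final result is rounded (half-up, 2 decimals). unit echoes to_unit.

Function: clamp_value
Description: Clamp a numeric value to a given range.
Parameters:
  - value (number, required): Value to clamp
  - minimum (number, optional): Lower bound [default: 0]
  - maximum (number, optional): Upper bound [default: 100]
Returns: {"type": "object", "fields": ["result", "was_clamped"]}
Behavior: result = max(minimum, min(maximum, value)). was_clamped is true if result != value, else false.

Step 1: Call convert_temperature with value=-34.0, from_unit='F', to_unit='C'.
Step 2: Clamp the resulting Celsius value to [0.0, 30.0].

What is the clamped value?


Step 1: convert_temperature(value=-34.0, from_unit=F, to_unit=C)
  To C: (-34 - 32) * 5/9 = -36.666667
  Target is C: -36.666667
  Round to 2 decimals: -36.67
  -> result = -36.67 C
Step 2: clamp_value(value=-36.67, minimum=0.0, maximum=30.0)
  result = max(0.0, min(30.0, -36.67)) = max(0.0, -36.67) = 0.0
  was_clamped = (0.0 != -36.67) = true
  -> result = 0.0
0.0


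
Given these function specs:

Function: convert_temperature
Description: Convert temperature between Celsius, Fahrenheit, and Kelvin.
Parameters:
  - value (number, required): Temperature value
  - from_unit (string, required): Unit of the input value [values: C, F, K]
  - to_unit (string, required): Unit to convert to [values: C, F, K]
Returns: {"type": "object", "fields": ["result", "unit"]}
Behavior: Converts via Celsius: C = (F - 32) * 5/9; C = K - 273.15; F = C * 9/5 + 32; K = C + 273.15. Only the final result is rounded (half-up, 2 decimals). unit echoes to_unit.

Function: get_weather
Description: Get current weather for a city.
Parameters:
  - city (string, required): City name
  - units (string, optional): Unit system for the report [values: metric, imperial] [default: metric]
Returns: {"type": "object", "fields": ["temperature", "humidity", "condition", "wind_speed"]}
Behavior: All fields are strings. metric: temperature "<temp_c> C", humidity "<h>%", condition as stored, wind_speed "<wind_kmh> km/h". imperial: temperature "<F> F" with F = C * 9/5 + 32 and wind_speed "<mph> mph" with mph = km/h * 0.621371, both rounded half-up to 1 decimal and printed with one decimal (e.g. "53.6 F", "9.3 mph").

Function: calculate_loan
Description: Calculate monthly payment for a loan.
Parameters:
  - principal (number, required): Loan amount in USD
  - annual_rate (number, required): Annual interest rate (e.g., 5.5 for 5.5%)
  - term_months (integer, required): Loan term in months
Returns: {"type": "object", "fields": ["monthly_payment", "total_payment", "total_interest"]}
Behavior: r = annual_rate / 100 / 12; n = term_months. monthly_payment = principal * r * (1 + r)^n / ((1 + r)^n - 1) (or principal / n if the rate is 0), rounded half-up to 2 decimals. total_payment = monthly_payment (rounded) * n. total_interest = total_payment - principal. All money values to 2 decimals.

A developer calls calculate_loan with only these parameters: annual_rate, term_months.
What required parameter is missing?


Required parameters: principal, annual_rate, term_months
Provided: annual_rate, term_months
Missing: principal
principal


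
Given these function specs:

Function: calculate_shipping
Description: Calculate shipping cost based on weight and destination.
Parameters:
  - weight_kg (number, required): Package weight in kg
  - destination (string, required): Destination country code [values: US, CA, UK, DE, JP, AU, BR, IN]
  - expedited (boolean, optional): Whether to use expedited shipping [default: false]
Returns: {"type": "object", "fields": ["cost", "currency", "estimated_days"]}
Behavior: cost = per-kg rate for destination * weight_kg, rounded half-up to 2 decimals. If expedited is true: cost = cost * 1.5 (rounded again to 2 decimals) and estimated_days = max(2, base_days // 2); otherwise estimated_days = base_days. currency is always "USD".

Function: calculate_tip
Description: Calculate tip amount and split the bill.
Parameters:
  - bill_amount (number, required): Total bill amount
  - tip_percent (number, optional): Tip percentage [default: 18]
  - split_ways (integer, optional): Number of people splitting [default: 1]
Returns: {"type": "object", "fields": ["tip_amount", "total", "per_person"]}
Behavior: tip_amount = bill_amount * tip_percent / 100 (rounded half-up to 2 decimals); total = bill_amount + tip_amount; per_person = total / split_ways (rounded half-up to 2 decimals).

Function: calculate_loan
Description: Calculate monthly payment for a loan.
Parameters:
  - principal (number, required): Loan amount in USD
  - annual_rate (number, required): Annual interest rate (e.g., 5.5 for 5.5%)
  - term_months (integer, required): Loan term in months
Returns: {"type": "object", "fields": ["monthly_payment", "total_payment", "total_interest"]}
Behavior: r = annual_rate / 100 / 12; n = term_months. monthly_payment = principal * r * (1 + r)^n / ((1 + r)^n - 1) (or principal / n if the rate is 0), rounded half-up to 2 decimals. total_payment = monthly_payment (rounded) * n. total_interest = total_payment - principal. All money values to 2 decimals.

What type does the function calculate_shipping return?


The calculate_shipping spec declares Returns: {"type": "object", "fields": ["cost", "currency", "estimated_days"]}
Type:
object


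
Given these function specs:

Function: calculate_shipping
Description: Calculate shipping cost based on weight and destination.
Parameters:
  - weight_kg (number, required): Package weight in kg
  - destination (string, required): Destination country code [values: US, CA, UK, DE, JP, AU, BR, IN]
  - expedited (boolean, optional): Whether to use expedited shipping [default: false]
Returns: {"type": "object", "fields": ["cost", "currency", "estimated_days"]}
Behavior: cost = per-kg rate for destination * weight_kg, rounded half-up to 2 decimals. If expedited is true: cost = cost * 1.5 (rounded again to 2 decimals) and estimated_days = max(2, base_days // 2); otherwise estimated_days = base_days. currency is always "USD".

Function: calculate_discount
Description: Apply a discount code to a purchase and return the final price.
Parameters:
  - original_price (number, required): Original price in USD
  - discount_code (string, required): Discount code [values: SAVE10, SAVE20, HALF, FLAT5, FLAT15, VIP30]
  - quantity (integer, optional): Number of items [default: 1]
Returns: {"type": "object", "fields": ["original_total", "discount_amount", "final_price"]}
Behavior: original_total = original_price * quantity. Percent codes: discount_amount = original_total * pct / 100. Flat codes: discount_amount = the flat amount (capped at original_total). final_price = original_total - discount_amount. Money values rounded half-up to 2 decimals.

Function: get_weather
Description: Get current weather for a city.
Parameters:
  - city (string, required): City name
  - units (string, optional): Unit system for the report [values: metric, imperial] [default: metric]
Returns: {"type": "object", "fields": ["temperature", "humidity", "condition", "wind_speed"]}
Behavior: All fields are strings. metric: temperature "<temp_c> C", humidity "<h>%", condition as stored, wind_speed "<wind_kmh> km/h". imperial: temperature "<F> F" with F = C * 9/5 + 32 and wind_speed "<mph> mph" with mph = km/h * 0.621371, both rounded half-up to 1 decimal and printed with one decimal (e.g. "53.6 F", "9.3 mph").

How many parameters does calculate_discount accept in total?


Parameters of calculate_discount: original_price (required), discount_code (required), quantity (optional)
Total:
3


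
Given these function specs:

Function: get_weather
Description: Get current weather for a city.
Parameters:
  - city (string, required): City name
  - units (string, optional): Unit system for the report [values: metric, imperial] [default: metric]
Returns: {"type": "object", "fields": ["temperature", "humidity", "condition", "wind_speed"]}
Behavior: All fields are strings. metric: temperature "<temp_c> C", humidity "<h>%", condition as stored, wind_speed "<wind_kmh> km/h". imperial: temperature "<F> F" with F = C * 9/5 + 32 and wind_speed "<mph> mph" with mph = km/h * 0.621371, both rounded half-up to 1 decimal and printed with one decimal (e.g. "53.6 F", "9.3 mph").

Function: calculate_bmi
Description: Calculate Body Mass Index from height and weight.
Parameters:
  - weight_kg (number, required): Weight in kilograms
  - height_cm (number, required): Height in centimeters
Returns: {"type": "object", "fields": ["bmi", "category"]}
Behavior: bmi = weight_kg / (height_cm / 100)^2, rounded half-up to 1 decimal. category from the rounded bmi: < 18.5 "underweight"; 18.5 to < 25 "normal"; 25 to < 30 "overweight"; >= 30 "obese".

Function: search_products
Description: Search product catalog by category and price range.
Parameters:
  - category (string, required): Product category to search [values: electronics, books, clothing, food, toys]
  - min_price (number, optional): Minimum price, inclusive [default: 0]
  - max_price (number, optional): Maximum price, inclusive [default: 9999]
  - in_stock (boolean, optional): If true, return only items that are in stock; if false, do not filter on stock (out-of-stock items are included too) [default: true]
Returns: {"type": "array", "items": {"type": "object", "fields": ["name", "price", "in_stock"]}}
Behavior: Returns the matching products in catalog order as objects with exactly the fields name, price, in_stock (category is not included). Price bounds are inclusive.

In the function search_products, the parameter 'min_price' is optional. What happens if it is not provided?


The search_products spec declares:
  - min_price (number, optional): Minimum price, inclusive [default: 0]
It defaults to 0


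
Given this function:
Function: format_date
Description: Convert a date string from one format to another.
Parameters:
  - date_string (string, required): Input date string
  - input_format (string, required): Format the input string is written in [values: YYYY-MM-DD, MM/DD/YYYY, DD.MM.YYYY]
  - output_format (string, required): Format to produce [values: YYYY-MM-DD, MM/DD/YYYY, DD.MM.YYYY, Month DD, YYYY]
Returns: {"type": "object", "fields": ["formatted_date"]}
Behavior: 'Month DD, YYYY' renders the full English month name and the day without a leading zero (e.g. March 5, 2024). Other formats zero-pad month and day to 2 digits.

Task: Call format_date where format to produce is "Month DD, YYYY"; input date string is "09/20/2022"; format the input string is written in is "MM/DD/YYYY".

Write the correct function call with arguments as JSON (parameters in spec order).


Mapping each described value to its parameter name:
  'Format to produce' -> output_format = "Month DD, YYYY"
  'Input date string' -> date_string = "09/20/2022"
  'Format the input string is written in' -> input_format = "MM/DD/YYYY"
format_date({"date_string": "09/20/2022", "input_format": "MM/DD/YYYY", "output_format": "Month DD, YYYY"})


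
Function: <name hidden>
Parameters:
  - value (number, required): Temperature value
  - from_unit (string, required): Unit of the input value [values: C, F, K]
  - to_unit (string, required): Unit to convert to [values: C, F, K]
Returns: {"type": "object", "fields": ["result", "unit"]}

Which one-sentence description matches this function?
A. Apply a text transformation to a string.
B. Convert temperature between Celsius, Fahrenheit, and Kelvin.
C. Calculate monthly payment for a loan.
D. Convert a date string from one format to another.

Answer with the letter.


Parameters value, from_unit, to_unit and return ["result", "unit"] fit: Convert temperature between Celsius, Fahrenheit, and Kelvin.
B


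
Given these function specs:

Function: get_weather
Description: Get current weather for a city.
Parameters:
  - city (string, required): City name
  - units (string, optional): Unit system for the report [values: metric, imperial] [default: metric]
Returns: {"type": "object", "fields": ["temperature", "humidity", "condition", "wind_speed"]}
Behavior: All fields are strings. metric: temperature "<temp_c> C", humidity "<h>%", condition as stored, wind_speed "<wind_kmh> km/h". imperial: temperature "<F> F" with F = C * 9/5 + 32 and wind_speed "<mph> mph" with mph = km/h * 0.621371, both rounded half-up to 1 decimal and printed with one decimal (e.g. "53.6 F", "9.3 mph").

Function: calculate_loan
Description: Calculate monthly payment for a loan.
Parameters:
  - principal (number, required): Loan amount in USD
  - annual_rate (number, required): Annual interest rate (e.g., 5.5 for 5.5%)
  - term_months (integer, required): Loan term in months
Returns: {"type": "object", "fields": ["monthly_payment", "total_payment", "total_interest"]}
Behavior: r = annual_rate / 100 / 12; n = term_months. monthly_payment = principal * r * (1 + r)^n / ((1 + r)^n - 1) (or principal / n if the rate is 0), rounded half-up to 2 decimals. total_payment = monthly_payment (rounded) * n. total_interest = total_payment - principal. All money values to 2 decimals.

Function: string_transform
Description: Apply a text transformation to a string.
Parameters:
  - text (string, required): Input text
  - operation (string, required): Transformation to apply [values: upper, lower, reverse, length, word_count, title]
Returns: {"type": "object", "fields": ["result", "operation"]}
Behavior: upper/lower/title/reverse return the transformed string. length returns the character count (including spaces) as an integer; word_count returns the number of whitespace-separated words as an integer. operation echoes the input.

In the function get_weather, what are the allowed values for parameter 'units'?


The get_weather spec declares:
  - units (string, optional): Unit system for the report [values: metric, imperial] [default: metric]
Allowed values:
metric, imperial


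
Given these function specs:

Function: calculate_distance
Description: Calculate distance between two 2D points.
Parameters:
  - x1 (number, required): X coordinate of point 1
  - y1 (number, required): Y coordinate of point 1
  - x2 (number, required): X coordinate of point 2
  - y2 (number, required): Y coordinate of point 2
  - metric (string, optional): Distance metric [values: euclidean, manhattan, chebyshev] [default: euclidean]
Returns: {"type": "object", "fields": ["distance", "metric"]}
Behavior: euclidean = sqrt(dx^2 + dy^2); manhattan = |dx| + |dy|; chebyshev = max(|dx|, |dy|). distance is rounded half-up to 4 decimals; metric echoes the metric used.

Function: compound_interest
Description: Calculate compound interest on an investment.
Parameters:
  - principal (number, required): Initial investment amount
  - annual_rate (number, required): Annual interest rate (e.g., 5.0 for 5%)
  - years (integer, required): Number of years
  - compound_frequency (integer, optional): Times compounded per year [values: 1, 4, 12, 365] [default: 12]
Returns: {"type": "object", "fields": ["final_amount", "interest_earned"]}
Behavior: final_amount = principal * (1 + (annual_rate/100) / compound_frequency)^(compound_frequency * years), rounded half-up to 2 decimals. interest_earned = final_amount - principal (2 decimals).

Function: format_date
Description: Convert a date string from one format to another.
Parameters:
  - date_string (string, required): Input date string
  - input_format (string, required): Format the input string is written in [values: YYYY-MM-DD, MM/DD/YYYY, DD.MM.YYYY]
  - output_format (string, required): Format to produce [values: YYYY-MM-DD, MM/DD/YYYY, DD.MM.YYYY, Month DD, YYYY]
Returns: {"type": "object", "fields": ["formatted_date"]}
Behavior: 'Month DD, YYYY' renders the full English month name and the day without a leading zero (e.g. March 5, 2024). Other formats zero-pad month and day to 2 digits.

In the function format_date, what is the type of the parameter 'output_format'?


The format_date spec declares:
  - output_format (string, required): Format to produce [values: YYYY-MM-DD, MM/DD/YYYY, DD.MM.YYYY, Month DD, YYYY]
Type:
string


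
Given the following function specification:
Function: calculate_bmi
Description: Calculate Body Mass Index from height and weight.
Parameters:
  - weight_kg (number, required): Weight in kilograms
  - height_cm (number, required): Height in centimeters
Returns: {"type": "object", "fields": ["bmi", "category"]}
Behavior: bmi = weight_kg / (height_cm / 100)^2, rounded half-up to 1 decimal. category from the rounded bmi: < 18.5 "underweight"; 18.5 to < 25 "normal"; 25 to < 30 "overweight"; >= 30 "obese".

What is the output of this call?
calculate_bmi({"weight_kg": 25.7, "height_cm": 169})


height_m = 169 / 100 = 1.69
bmi = 25.7 / 1.69^2 = 25.7 / 2.8561 = 8.998284 -> 9.0
9.0 < 18.5 -> underweight
Output:
{"bmi": 9.0, "category": "underweight"}


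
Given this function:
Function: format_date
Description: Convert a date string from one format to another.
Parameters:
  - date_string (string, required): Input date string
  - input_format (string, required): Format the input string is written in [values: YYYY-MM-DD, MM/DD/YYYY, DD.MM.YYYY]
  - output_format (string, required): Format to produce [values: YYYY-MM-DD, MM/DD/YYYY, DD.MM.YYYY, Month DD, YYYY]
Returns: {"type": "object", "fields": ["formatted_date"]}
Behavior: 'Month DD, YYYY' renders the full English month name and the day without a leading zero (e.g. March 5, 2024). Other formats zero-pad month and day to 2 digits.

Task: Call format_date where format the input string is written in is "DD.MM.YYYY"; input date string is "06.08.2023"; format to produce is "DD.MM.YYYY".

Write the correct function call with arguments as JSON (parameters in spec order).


Mapping each described value to its parameter name:
  'Format the input string is written in' -> input_format = "DD.MM.YYYY"
  'Input date string' -> date_string = "06.08.2023"
  'Format to produce' -> output_format = "DD.MM.YYYY"
format_date({"date_string": "06.08.2023", "input_format": "DD.MM.YYYY", "output_format": "DD.MM.YYYY"})


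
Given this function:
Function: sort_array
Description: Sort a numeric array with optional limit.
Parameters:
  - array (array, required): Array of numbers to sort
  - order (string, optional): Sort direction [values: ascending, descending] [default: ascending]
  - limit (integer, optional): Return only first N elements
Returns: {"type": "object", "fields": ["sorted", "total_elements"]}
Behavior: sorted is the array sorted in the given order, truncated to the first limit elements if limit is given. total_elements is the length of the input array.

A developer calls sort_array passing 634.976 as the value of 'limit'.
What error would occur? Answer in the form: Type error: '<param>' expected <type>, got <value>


Spec: 'limit' is declared as integer; 634.976 is a non-integer number.
Type error: 'limit' expected integer, got 634.976


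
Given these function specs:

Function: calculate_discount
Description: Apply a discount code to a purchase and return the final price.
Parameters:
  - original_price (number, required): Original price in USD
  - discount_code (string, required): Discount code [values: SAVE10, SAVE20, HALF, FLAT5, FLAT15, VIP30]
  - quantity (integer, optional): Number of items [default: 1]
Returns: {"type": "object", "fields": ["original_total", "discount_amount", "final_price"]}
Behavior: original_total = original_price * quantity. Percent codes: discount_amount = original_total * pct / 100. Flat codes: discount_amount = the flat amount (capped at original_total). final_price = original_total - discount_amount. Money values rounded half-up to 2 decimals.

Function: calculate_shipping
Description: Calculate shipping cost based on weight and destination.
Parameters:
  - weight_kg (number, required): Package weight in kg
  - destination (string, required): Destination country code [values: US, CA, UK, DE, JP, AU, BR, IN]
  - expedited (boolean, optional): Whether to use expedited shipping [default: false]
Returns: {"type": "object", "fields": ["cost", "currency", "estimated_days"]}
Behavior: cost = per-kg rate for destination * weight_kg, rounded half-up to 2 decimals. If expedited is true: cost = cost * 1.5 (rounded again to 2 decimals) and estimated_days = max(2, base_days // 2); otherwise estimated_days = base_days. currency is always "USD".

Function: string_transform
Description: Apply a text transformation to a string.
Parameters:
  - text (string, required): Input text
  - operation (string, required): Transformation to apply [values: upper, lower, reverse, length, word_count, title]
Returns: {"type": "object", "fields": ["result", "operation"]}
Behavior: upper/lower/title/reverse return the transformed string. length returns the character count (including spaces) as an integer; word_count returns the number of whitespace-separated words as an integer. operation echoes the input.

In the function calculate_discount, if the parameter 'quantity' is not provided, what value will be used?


The calculate_discount spec declares:
  - quantity (integer, optional): Number of items [default: 1]
Default:
1


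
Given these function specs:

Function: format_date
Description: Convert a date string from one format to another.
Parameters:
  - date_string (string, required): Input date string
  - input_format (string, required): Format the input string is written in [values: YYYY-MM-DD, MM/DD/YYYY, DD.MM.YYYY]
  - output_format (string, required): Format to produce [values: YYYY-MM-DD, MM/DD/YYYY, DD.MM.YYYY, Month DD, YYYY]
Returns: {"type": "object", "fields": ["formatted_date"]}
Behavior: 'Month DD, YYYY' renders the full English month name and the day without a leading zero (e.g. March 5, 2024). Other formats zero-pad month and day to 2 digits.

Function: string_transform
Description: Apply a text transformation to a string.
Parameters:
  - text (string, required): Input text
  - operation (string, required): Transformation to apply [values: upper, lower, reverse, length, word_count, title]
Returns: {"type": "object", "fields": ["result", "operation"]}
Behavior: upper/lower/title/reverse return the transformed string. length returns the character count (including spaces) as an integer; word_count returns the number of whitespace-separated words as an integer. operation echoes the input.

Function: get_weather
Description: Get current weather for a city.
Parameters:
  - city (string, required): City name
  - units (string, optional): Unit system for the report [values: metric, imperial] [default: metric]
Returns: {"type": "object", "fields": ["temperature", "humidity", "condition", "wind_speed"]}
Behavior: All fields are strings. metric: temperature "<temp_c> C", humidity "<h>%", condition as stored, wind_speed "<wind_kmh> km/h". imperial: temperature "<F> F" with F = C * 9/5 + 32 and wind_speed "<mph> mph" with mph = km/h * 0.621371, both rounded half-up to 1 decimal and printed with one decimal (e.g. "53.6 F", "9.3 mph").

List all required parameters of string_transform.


Parameters of string_transform and their required/optional flag:
  text: required
  operation: required
operation, text


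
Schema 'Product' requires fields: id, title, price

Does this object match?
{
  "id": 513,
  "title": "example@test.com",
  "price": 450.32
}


Checking required fields... All present.
Valid - all required fields present


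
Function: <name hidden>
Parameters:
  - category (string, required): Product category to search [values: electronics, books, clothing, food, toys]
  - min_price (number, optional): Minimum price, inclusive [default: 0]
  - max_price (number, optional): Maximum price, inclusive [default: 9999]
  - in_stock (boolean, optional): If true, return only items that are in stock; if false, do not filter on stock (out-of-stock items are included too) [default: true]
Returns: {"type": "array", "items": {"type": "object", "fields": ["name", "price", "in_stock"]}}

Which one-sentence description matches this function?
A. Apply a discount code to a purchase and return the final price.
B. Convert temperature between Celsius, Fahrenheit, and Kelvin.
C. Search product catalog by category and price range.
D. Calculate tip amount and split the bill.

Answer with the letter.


Parameters category, min_price, max_price, in_stock and return "array" fit: Search product catalog by category and price range.
C


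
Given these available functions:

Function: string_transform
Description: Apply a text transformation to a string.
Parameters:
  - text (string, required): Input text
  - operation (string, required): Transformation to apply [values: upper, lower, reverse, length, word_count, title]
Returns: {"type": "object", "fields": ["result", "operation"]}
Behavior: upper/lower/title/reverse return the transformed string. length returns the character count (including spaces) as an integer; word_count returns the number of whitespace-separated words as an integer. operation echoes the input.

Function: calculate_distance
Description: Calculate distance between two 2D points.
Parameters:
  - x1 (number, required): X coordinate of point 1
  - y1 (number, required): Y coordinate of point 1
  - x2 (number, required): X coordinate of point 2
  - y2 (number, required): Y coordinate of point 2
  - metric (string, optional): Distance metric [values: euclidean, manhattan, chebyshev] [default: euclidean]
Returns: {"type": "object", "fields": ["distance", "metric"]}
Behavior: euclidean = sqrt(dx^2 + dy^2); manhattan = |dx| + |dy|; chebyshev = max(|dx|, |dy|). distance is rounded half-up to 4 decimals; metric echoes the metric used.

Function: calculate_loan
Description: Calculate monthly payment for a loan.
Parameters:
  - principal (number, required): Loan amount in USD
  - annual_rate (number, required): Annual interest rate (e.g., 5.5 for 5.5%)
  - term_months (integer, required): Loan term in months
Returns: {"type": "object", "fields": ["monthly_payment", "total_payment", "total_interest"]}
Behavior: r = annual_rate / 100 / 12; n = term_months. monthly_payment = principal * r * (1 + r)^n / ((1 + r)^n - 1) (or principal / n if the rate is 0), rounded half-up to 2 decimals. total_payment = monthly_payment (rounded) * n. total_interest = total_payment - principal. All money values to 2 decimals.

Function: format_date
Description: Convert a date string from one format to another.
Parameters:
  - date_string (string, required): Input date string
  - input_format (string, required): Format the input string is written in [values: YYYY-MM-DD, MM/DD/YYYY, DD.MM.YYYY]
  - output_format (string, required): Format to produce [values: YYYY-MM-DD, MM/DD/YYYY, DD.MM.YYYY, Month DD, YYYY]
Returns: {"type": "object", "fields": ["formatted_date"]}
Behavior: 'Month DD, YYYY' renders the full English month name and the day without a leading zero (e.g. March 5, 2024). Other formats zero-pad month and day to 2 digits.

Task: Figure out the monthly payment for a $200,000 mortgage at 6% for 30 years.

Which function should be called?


The task needs a function whose description is: Calculate monthly payment for a loan.
calculate_loan


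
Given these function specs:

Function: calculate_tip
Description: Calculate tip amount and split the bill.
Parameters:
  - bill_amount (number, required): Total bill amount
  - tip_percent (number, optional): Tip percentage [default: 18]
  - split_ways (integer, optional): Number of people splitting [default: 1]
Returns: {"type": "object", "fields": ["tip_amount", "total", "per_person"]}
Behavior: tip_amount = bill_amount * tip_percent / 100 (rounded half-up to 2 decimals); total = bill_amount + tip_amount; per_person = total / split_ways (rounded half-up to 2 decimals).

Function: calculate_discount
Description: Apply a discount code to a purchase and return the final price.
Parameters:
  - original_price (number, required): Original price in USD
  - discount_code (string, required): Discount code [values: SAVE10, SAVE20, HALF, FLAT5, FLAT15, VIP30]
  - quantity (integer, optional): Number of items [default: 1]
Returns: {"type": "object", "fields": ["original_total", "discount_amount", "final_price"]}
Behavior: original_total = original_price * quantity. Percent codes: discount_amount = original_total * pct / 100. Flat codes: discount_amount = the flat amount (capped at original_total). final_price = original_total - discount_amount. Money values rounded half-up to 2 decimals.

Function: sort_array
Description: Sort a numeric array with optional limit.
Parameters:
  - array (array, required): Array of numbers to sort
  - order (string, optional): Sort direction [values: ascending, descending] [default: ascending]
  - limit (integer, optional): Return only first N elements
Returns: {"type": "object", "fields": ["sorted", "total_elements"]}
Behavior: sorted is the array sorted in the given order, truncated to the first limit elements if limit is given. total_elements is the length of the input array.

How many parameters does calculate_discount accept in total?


Parameters of calculate_discount: original_price (required), discount_code (required), quantity (optional)
Total:
3


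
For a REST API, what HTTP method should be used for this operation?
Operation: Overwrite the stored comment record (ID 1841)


GET = read, POST = create, PUT = update/replace, DELETE = remove
This operation is an update/replace.
PUT


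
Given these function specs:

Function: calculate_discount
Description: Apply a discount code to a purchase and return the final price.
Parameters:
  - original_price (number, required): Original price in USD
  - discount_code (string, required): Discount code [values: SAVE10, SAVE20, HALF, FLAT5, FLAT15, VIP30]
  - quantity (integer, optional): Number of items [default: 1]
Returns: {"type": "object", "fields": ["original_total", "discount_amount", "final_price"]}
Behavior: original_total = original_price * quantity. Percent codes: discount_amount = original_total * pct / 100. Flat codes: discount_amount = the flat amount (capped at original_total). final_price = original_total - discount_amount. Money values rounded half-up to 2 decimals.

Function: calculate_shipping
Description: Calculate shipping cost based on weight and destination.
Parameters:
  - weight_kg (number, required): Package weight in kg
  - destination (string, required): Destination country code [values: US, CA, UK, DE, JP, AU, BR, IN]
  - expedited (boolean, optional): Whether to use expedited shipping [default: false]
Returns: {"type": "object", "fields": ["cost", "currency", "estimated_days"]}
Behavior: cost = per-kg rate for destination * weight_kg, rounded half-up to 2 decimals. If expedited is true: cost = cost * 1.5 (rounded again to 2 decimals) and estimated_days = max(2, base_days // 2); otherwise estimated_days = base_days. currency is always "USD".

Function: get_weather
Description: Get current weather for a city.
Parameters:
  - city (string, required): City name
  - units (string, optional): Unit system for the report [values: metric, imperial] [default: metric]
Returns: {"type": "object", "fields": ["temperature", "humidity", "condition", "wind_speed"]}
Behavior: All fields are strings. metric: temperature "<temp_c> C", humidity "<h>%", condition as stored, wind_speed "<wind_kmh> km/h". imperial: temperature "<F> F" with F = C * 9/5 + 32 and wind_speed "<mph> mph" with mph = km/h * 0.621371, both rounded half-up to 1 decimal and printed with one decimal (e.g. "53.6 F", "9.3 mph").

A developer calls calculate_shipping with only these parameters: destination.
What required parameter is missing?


Required parameters: weight_kg, destination
Provided: destination
Missing: weight_kg
weight_kg


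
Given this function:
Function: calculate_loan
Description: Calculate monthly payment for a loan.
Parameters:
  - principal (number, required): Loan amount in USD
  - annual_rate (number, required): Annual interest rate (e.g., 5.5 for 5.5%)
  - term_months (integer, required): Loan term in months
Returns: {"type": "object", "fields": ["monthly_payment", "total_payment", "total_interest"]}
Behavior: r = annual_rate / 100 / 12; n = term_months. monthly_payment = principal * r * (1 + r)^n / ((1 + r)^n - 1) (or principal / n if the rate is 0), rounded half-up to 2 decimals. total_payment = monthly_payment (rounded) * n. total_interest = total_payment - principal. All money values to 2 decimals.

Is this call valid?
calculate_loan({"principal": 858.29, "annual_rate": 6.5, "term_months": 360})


Checking all required parameters present and types match... All valid.
Valid


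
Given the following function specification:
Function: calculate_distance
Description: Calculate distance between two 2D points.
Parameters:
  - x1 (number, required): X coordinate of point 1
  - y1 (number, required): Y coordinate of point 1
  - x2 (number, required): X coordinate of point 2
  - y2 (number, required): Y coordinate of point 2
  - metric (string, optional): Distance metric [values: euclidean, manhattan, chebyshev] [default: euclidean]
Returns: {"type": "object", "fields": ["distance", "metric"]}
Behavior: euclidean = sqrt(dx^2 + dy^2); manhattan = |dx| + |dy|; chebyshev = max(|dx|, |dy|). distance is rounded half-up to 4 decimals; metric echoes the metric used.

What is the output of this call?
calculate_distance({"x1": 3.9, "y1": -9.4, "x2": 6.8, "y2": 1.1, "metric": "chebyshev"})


|dx| = |6.8 - 3.9| = 2.9; |dy| = |1.1 - -9.4| = 10.5
chebyshev: max(2.9, 10.5) = 10.5
Round to 4 decimals: 10.5
Output:
{"distance": 10.5, "metric": "chebyshev"}


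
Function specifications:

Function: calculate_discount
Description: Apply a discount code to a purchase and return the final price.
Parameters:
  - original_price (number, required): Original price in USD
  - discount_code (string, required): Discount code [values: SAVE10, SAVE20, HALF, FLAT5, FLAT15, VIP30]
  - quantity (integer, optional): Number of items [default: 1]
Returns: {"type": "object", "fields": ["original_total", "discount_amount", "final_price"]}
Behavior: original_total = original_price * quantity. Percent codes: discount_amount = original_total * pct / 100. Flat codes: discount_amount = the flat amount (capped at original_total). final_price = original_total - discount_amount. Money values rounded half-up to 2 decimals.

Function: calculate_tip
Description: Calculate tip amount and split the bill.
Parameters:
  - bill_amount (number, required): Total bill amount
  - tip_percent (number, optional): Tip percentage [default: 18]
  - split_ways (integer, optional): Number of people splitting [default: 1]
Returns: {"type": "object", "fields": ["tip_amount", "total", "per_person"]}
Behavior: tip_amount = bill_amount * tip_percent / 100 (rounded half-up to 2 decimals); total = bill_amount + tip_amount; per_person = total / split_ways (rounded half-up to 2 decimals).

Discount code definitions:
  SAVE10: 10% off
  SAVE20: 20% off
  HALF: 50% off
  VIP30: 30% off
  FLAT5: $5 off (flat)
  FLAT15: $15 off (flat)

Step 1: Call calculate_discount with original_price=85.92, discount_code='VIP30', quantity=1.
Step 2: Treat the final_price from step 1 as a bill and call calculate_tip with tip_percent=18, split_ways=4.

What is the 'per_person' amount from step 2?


Step 1: calculate_discount(original_price=85.92, discount_code=VIP30, quantity=1)
  original_total = 85.92 * 1 = 85.92
  VIP30 = 30% off: discount_amount = 85.92 * 30/100 = 25.776 -> 25.78
  final_price = 85.92 - 25.78 = 60.14
  -> final_price = 60.14
Step 2: calculate_tip(bill_amount=60.14, tip_percent=18, split_ways=4)
  tip_amount = 60.14 * 18/100 = 10.8252 -> 10.83
  total = 60.14 + 10.83 = 70.97
  per_person = 70.97 / 4 = 17.7425 -> 17.74
  -> per_person = 17.74
$17.74


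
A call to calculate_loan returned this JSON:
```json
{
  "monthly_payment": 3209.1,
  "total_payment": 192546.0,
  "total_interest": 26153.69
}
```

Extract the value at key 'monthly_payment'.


3209.1


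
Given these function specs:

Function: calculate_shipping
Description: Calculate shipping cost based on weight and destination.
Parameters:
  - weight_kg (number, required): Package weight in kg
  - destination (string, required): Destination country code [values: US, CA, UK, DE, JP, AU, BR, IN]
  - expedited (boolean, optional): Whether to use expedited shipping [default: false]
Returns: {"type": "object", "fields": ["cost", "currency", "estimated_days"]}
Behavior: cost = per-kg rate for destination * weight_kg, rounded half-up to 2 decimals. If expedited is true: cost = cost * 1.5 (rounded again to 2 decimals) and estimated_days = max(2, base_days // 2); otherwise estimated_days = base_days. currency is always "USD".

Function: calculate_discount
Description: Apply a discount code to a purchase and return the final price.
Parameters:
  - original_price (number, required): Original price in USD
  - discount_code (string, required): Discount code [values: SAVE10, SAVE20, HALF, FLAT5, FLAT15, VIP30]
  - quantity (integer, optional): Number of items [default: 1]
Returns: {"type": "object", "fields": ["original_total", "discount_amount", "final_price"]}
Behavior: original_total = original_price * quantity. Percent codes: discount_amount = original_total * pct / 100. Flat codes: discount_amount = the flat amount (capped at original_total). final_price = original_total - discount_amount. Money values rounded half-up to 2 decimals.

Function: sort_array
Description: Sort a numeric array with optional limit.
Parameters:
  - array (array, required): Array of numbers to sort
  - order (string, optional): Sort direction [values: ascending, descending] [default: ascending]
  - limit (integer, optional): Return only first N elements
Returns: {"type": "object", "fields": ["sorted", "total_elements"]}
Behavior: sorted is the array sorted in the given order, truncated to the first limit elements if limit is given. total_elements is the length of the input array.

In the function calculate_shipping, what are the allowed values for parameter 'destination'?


The calculate_shipping spec declares:
  - destination (string, required): Destination country code [values: US, CA, UK, DE, JP, AU, BR, IN]
Allowed values:
US, CA, UK, DE, JP, AU, BR, IN


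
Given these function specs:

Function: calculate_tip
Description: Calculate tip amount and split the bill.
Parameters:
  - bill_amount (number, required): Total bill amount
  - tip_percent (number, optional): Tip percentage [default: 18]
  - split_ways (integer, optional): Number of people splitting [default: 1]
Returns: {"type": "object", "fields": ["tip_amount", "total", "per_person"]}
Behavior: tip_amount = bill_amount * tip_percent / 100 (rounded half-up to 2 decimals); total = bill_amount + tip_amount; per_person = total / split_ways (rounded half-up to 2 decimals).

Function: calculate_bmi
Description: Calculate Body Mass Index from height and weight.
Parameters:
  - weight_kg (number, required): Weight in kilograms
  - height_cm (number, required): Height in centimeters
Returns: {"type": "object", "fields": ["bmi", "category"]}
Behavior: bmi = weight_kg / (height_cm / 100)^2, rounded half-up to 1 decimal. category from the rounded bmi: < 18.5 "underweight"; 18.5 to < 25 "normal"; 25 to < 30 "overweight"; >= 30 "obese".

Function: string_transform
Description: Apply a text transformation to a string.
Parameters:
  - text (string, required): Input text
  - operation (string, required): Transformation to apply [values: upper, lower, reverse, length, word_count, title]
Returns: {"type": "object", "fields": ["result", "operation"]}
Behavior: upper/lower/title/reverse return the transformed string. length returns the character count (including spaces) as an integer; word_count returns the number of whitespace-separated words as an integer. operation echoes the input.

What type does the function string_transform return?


The string_transform spec declares Returns: {"type": "object", "fields": ["result", "operation"]}
Type:
object
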